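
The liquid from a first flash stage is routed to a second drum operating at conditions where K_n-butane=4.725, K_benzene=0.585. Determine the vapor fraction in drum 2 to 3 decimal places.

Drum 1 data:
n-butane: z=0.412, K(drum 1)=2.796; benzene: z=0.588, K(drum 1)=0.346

V/F (drum 2) = 0.446

Drum 1:
Rachford–Rice: g(ψ₁) = Σ zᵢ(Kᵢ−1)/(1+ψ₁(Kᵢ−1)) = 0.
Check two-phase: ΣzᵢKᵢ = 1.355 > 1 and Σzᵢ/Kᵢ = 1.847 > 1, so g(0) = 0.355 > 0 and g(1) = -0.847 < 0.
Newton–Raphson from ψ₁ = 0.5:
  ψ₁ = 0.500: g = -0.1815, g' = -0.924 → ψ₁ = 0.304
  ψ₁ = 0.304: g = -0.0009, g' = -0.948 → ψ₁ = 0.303
Converged at ψ₁ = 0.303.
Drum-1 compositions:
  n-butane: x = 0.267, y = 0.746
  benzene: x = 0.733, y = 0.254
Drum-2 feed = drum-1 liquid: z₂ = (0.2669, 0.7331).
Drum 2:
Let ψ₂ = V/F and solve Σ zᵢ(Kᵢ−1)/(1+ψ₂(Kᵢ−1)) = 0.
Feasibility: ΣzᵢKᵢ = 1.690, Σzᵢ/Kᵢ = 1.310 — both > 1, two phases present.
Binary case is linear: z₁(K₁−1)(1+ψ₂(K₂−1)) + z₂(K₂−1)(1+ψ₂(K₁−1)) = 0
⇒ ψ₂ = [z₁(K₁−1)+z₂(K₂−1)] / [−(K₁−1)(K₂−1)] = 0.6901/1.5459 = 0.446
  n-butane: x = 0.100, y = 0.474
  benzene: x = 0.900, y = 0.526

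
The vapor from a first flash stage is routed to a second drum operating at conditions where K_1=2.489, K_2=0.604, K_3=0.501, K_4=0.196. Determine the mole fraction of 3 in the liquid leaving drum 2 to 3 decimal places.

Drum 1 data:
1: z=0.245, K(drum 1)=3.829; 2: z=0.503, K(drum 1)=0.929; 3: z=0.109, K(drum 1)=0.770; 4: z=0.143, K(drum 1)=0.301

x_3 (drum 2) = 0.114

Drum 1:
Material balance + equilibrium reduce to Σ zᵢ(Kᵢ−1)/(1+ψ₁(Kᵢ−1)) = 0.
Check two-phase: ΣzᵢKᵢ = 1.532 > 1 and Σzᵢ/Kᵢ = 1.222 > 1, so g(0) = 0.532 > 0 and g(1) = -0.222 < 0.
Newton iteration, ψ₁⁰ = 0.56:
  ψ₁ = 0.560: g = 0.0380, g' = -0.493 → ψ₁ = 0.637
  ψ₁ = 0.637: g = 0.0003, g' = -0.487 → ψ₁ = 0.638
Converged at ψ₁ = 0.638.
Drum-1 compositions:
  1: x = 0.087, y = 0.335
  2: x = 0.527, y = 0.489
  3: x = 0.128, y = 0.098
  4: x = 0.258, y = 0.078
Drum-2 feed = drum-1 vapor: z₂ = (0.3345, 0.4895, 0.0984, 0.0777).
Drum 2:
Material balance + equilibrium reduce to Σ zᵢ(Kᵢ−1)/(1+ψ₂(Kᵢ−1)) = 0.
Check two-phase: ΣzᵢKᵢ = 1.193 > 1 and Σzᵢ/Kᵢ = 1.537 > 1, so g(0) = 0.193 > 0 and g(1) = -0.537 < 0.
Newton iteration, ψ₂⁰ = 0.54:
  ψ₂ = 0.540: g = -0.1480, g' = -0.555 → ψ₂ = 0.273
Converged at ψ₂ = 0.273.
  1: x = 0.238, y = 0.592
  2: x = 0.549, y = 0.331
  3: x = 0.114, y = 0.057
  4: x = 0.100, y = 0.020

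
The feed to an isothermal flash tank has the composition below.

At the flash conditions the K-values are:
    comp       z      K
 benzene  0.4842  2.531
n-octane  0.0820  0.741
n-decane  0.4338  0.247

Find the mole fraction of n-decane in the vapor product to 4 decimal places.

y_n-decane = 0.1480

Newton iteration, V/F⁰ = 0.35:
  V/F = 0.3500: g = 0.01577, g' = -0.9413 → V/F = 0.3668
Converged at V/F = 0.3667.
Compositions from xᵢ = zᵢ/(1+V/F(Kᵢ−1)), yᵢ = Kᵢxᵢ:
  benzene: x = 0.3101, y = 0.7848
  n-octane: x = 0.0906, y = 0.0671
  n-decane: x = 0.5993, y = 0.1480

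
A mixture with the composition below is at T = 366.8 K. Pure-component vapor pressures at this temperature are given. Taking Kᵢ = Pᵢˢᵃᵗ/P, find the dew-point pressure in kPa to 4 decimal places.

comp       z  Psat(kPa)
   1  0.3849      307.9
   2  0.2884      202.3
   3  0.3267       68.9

Pdew = 134.8192 kPa

At the dew point ψ → 1, so Σzᵢ/Kᵢ = 1 with Kᵢ = Pᵢˢᵃᵗ/P ⇒ 1/P = Σzᵢ/Pᵢˢᵃᵗ.
1/P = 0.3849/307.9 + 0.2884/202.3 + 0.3267/68.9 = 0.0074173 ⇒ P = 134.8192 kPa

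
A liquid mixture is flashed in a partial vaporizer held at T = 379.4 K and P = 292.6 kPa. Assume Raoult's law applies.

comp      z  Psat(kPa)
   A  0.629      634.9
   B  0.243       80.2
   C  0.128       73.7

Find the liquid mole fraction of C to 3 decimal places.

Raoult's law: Kᵢ = Pᵢˢᵃᵗ/P = Pᵢˢᵃᵗ/292.6.
  K_A = 634.9/292.6 = 2.16986, K_B = 80.2/292.6 = 0.27409, K_C = 73.7/292.6 = 0.25188
Iterate (Newton) starting at β = 0.5:
  β = 0.500: g = 0.0344, g' = -0.841 → β = 0.541
  β = 0.541: g = -0.0006, g' = -0.872 → β = 0.540
Converged at β = 0.540.
Compositions from xᵢ = zᵢ/(1+β(Kᵢ−1)), yᵢ = Kᵢxᵢ:
  A: x = 0.385, y = 0.836
  B: x = 0.400, y = 0.110
  C: x = 0.215, y = 0.054

x_C = 0.215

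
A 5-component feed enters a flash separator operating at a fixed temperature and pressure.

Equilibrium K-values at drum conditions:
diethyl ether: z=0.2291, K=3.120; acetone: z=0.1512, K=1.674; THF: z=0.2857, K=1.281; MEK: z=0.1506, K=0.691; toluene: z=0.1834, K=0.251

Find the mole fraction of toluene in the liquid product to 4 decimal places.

x_toluene = 0.3715

Rachford–Rice: g(V/F) = Σ zᵢ(Kᵢ−1)/(1+V/F(Kᵢ−1)) = 0.
g(0) = ΣzᵢKᵢ − 1 = 0.4840 and g(1) = 1 − Σzᵢ/Kᵢ = -0.3354, so a root lies in (0, 1).
Newton–Raphson from V/F = 0.52:
  V/F = 0.5200: g = 0.09608, g' = -0.5842 → V/F = 0.6845
  V/F = 0.6845: g = -0.00566, g' = -0.6758 → V/F = 0.6761
  V/F = 0.6761: g = -0.00003, g' = -0.6675 → V/F = 0.6760
Converged at V/F = 0.6760.
Compositions from xᵢ = zᵢ/(1+V/F(Kᵢ−1)), yᵢ = Kᵢxᵢ:
  diethyl ether: x = 0.0942, y = 0.2938
  acetone: x = 0.1039, y = 0.1739
  THF: x = 0.2401, y = 0.3076
  MEK: x = 0.1904, y = 0.1315
  toluene: x = 0.3715, y = 0.0933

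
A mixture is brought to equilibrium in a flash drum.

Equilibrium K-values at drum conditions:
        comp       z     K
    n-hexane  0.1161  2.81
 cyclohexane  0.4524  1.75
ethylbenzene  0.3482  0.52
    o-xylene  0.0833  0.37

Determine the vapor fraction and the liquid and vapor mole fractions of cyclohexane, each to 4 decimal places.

ψ = 0.6344, x_cyclohexane = 0.3065, y_cyclohexane = 0.5365

Let ψ = V/F and solve Σ zᵢ(Kᵢ−1)/(1+ψ(Kᵢ−1)) = 0.
Feasibility: ΣzᵢKᵢ = 1.3298, Σzᵢ/Kᵢ = 1.1946 — both > 1, two phases present.
Newton–Raphson from ψ = 0.5:
  ψ = 0.5000: g = 0.06055, g' = -0.4488 → ψ = 0.6349
  ψ = 0.6349: g = -0.00024, g' = -0.4569 → ψ = 0.6344
Converged at ψ = 0.6344.
Compositions from xᵢ = zᵢ/(1+ψ(Kᵢ−1)), yᵢ = Kᵢxᵢ:
  n-hexane: x = 0.0540, y = 0.1519
  cyclohexane: x = 0.3065, y = 0.5365
  ethylbenzene: x = 0.5007, y = 0.2603
  o-xylene: x = 0.1388, y = 0.0513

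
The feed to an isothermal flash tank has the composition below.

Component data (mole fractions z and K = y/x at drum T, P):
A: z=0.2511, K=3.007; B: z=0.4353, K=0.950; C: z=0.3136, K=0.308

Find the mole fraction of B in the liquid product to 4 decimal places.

x_B = 0.4426

Newton iteration, ψ⁰ = 0.5:
  ψ = 0.5000: g = -0.10261, g' = -0.6042 → ψ = 0.3302
  ψ = 0.3302: g = -0.00031, g' = -0.6193 → ψ = 0.3297
Converged at ψ = 0.3297.
Compositions from xᵢ = zᵢ/(1+ψ(Kᵢ−1)), yᵢ = Kᵢxᵢ:
  A: x = 0.1511, y = 0.4544
  B: x = 0.4426, y = 0.4205
  C: x = 0.4063, y = 0.1251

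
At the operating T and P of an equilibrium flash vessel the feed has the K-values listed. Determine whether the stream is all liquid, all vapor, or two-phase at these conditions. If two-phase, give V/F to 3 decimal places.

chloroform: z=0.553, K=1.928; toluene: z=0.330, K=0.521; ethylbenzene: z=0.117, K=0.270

ΣzᵢKᵢ = 1.270; Σzᵢ/Kᵢ = 1.354.
Both exceed 1, so a two-phase solution exists.
Material balance + equilibrium reduce to Σ zᵢ(Kᵢ−1)/(1+ψ(Kᵢ−1)) = 0.
Newton iteration, ψ⁰ = 0.5:
  ψ = 0.500: g = 0.0082, g' = -0.508 → ψ = 0.516
Converged at ψ = 0.516.

two-phase, V/F = 0.516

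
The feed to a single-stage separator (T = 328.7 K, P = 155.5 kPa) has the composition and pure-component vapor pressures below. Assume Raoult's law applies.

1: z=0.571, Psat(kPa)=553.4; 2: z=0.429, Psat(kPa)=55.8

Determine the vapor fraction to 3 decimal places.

Raoult's law: Kᵢ = Pᵢˢᵃᵗ/P = Pᵢˢᵃᵗ/155.5.
  K_1 = 553.4/155.5 = 3.55884, K_2 = 55.8/155.5 = 0.35884
Rachford–Rice: g(ψ) = Σ zᵢ(Kᵢ−1)/(1+ψ(Kᵢ−1)) = 0.
Check two-phase: ΣzᵢKᵢ = 2.186 > 1 and Σzᵢ/Kᵢ = 1.356 > 1, so g(0) = 1.186 > 0 and g(1) = -0.356 < 0.
Binary case is linear: z₁(K₁−1)(1+ψ(K₂−1)) + z₂(K₂−1)(1+ψ(K₁−1)) = 0
⇒ ψ = [z₁(K₁−1)+z₂(K₂−1)] / [−(K₁−1)(K₂−1)] = 1.1860/1.6406 = 0.723

ψ = 0.723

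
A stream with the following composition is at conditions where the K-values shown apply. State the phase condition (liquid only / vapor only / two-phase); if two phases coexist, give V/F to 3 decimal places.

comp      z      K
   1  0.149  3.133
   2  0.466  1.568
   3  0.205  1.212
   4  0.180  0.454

vapor only

ΣzᵢKᵢ = 1.528; Σzᵢ/Kᵢ = 0.910.
Since Σzᵢ/Kᵢ < 1 the mixture is above its dew point — single vapor phase.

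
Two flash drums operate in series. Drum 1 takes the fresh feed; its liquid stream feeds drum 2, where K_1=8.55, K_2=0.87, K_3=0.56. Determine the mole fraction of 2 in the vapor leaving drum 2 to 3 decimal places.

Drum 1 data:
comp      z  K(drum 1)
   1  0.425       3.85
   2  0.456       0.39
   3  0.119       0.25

Drum 1:
Let ψ₁ = V/F and solve Σ zᵢ(Kᵢ−1)/(1+ψ₁(Kᵢ−1)) = 0.
g(0) = ΣzᵢKᵢ − 1 = 0.844 and g(1) = 1 − Σzᵢ/Kᵢ = -0.756, so a root lies in (0, 1).
Newton–Raphson from ψ₁ = 0.53:
  ψ₁ = 0.530: g = -0.0767, g' = -1.103 → ψ₁ = 0.460
  ψ₁ = 0.460: g = 0.0007, g' = -1.130 → ψ₁ = 0.461
Converged at ψ₁ = 0.461.
Drum-1 compositions:
  1: x = 0.184, y = 0.707
  2: x = 0.634, y = 0.247
  3: x = 0.182, y = 0.045
Drum-2 feed = drum-1 liquid: z₂ = (0.1837, 0.6344, 0.1819).
Drum 2:
Newton iteration, ψ₂⁰ = 0.5:
  ψ₂ = 0.500: g = 0.0996, g' = -0.529 → ψ₂ = 0.688
  ψ₂ = 0.688: g = 0.0184, g' = -0.358 → ψ₂ = 0.740
  ψ₂ = 0.740: g = 0.0007, g' = -0.332 → ψ₂ = 0.742
Converged at ψ₂ = 0.742.
  1: x = 0.028, y = 0.238
  2: x = 0.702, y = 0.611
  3: x = 0.270, y = 0.151

y_2 (drum 2) = 0.611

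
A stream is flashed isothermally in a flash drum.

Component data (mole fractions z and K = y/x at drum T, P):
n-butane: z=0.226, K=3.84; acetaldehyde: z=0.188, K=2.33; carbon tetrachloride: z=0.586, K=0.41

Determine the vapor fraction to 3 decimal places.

Material balance + equilibrium reduce to Σ zᵢ(Kᵢ−1)/(1+ψ(Kᵢ−1)) = 0.
g(0) = ΣzᵢKᵢ − 1 = 0.546 and g(1) = 1 − Σzᵢ/Kᵢ = -0.569, so a root lies in (0, 1).
Iterate (Newton) starting at ψ = 0.37:
  ψ = 0.370: g = 0.0383, g' = -0.917 → ψ = 0.412
  ψ = 0.412: g = 0.0008, g' = -0.882 → ψ = 0.413
Converged at ψ = 0.413.

ψ = 0.413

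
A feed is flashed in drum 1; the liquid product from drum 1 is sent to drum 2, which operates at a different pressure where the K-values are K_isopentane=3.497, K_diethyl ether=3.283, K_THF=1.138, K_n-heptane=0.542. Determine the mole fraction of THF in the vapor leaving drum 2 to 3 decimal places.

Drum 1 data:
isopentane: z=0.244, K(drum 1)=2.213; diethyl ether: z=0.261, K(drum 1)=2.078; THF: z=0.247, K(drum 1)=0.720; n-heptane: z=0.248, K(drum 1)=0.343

Drum 1:
Material balance + equilibrium reduce to Σ zᵢ(Kᵢ−1)/(1+ψ₁(Kᵢ−1)) = 0.
g(0) = ΣzᵢKᵢ − 1 = 0.345 and g(1) = 1 − Σzᵢ/Kᵢ = -0.302, so a root lies in (0, 1).
Newton iteration, ψ₁⁰ = 0.4:
  ψ₁ = 0.400: g = 0.0970, g' = -0.532 → ψ₁ = 0.582
Converged at ψ₁ = 0.582.
Drum-1 compositions:
  isopentane: x = 0.143, y = 0.317
  diethyl ether: x = 0.160, y = 0.333
  THF: x = 0.295, y = 0.212
  n-heptane: x = 0.401, y = 0.138
Drum-2 feed = drum-1 liquid: z₂ = (0.1430, 0.1604, 0.2951, 0.4015).
Drum 2:
Material balance + equilibrium reduce to Σ zᵢ(Kᵢ−1)/(1+ψ₂(Kᵢ−1)) = 0.
g(0) = ΣzᵢKᵢ − 1 = 0.580 and g(1) = 1 − Σzᵢ/Kᵢ = -0.090, so a root lies in (0, 1).
Iterate (Newton) starting at ψ₂ = 0.48:
  ψ₂ = 0.480: g = 0.1397, g' = -0.518 → ψ₂ = 0.750
  ψ₂ = 0.750: g = 0.0163, g' = -0.422 → ψ₂ = 0.788
Converged at ψ₂ = 0.788.
  isopentane: x = 0.048, y = 0.168
  diethyl ether: x = 0.057, y = 0.188
  THF: x = 0.266, y = 0.303
  n-heptane: x = 0.628, y = 0.341

y_THF (drum 2) = 0.303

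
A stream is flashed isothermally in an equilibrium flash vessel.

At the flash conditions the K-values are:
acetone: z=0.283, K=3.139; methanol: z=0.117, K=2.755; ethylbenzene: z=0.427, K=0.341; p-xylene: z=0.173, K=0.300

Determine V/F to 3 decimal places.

Rachford–Rice: g(V/F) = Σ zᵢ(Kᵢ−1)/(1+V/F(Kᵢ−1)) = 0.
Feasibility: ΣzᵢKᵢ = 1.408, Σzᵢ/Kᵢ = 1.961 — both > 1, two phases present.
Iterate (Newton) starting at V/F = 0.4:
  V/F = 0.400: g = -0.1034, g' = -1.006 → V/F = 0.297
  V/F = 0.297: g = 0.0022, g' = -1.062 → V/F = 0.299
Converged at V/F = 0.299.

V/F = 0.299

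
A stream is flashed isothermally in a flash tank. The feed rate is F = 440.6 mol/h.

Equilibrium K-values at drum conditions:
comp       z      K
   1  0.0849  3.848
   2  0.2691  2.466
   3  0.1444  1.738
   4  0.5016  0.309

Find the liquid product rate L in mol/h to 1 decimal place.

Rachford–Rice: g(V/F) = Σ zᵢ(Kᵢ−1)/(1+V/F(Kᵢ−1)) = 0.
Feasibility: ΣzᵢKᵢ = 1.3963, Σzᵢ/Kᵢ = 1.8376 — both > 1, two phases present.
Iterate (Newton) starting at V/F = 0.55:
  V/F = 0.5500: g = -0.17067, g' = -0.9448 → V/F = 0.3694
  V/F = 0.3694: g = -0.00788, g' = -0.8873 → V/F = 0.3605
Converged at V/F = 0.3605.
Then V = V/F·F = 0.3605·440.6 = 158.8 mol/h and L = F − V = 281.8 mol/h.

L = 281.8 mol/h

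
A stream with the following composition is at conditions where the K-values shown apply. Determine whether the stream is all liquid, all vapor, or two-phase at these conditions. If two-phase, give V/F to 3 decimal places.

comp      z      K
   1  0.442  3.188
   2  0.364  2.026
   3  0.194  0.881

ΣzᵢKᵢ = 2.317; Σzᵢ/Kᵢ = 0.539.
Since Σzᵢ/Kᵢ < 1 the mixture is above its dew point — single vapor phase.

all vapor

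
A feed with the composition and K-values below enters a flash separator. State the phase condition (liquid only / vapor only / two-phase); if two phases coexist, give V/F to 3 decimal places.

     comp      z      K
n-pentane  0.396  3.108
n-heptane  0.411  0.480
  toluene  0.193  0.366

two-phase, V/F = 0.423

ΣzᵢKᵢ = 1.499; Σzᵢ/Kᵢ = 1.511.
Both exceed 1, so a two-phase solution exists.
Rachford–Rice: g(ψ) = Σ zᵢ(Kᵢ−1)/(1+ψ(Kᵢ−1)) = 0.
Newton iteration, ψ⁰ = 0.69:
  ψ = 0.690: g = -0.2107, g' = -0.808 → ψ = 0.429
  ψ = 0.429: g = -0.0048, g' = -0.816 → ψ = 0.423
Converged at ψ = 0.423.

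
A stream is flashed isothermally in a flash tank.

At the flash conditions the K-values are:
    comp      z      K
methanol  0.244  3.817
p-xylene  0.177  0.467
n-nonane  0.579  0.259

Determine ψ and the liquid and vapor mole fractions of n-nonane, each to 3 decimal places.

ψ = 0.084, x_n-nonane = 0.617, y_n-nonane = 0.160

Newton–Raphson from ψ = 0.5:
  ψ = 0.500: g = -0.5248, g' = -1.230 → ψ = 0.073
  ψ = 0.073: g = 0.0181, g' = -1.741 → ψ = 0.084
Converged at ψ = 0.084.
Compositions from xᵢ = zᵢ/(1+ψ(Kᵢ−1)), yᵢ = Kᵢxᵢ:
  methanol: x = 0.197, y = 0.754
  p-xylene: x = 0.185, y = 0.087
  n-nonane: x = 0.617, y = 0.160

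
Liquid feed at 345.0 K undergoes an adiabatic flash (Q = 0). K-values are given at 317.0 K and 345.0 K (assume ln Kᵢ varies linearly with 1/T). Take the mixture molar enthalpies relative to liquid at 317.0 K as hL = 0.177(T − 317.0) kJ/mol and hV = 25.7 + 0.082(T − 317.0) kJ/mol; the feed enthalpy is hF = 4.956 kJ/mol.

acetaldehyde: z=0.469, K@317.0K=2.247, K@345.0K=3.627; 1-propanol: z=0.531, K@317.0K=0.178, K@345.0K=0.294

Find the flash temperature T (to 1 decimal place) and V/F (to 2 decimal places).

T = 319.2 K, V/F = 0.18

Adiabatic flash: solve Rachford–Rice at each trial T, then check hF = ψ·hV(T) + (1−ψ)·hL(T).
  T = 317.0 K: K = (2.247, 0.178), RR gives ψ = 0.145, H_out = 3.720 kJ/mol
  T = 345.0 K: K = (3.627, 0.294), RR gives ψ = 0.462, H_out = 15.604 kJ/mol
  T = 331.0 K: K = (2.884, 0.231), RR gives ψ = 0.328, H_out = 10.476 kJ/mol
  T = 324.0 K: K = (2.552, 0.203), RR gives ψ = 0.247, H_out = 7.416 kJ/mol
  T = 320.5 K: K = (2.397, 0.190), RR gives ψ = 0.199, H_out = 5.670 kJ/mol
  T = 318.8 K: K = (2.323, 0.184), RR gives ψ = 0.174, H_out = 4.752 kJ/mol
Linear interpolation between T = 318.8 (H_out = 4.752) and T = 320.5 (H_out = 5.670) on hF = 4.956 gives T ≈ 319.2 K, at which ψ = 0.18.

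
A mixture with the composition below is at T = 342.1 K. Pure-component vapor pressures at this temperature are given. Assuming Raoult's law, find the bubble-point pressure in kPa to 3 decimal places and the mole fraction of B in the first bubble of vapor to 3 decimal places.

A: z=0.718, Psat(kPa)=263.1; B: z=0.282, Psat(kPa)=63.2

At the bubble point ψ → 0, so ΣzᵢKᵢ = 1 with Kᵢ = Pᵢˢᵃᵗ/P ⇒ P = ΣzᵢPᵢˢᵃᵗ.
P = 0.718·263.1 + 0.282·63.2 = 206.728 kPa
yᵢ = zᵢPᵢˢᵃᵗ/P ⇒ y_B = 0.282·63.2/206.728 = 0.086

Pbub = 206.728 kPa, y_B = 0.086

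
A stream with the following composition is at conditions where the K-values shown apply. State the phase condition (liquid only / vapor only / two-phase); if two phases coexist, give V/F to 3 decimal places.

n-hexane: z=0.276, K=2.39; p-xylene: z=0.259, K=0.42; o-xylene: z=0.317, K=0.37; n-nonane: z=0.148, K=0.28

liquid only

ΣzᵢKᵢ = 0.927; Σzᵢ/Kᵢ = 2.117.
Since ΣzᵢKᵢ < 1 the mixture is below its bubble point — single liquid phase.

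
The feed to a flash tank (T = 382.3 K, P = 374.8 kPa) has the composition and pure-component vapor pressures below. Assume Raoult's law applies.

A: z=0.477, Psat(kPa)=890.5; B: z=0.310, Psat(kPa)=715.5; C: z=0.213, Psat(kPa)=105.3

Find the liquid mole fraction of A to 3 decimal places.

Raoult's law: Kᵢ = Pᵢˢᵃᵗ/P = Pᵢˢᵃᵗ/374.8.
  K_A = 890.5/374.8 = 2.37593, K_B = 715.5/374.8 = 1.90902, K_C = 105.3/374.8 = 0.28095
Rachford–Rice: g(V/F) = Σ zᵢ(Kᵢ−1)/(1+V/F(Kᵢ−1)) = 0.
Feasibility: ΣzᵢKᵢ = 1.785, Σzᵢ/Kᵢ = 1.121 — both > 1, two phases present.
Iterate (Newton) starting at V/F = 0.35:
  V/F = 0.350: g = 0.4521, g' = -0.755 → V/F = 0.948
  V/F = 0.948: g = -0.0455, g' = -1.333 → V/F = 0.914
  V/F = 0.914: g = -0.0025, g' = -1.192 → V/F = 0.912
Converged at V/F = 0.912.
Compositions from xᵢ = zᵢ/(1+V/F(Kᵢ−1)), yᵢ = Kᵢxᵢ:
  A: x = 0.212, y = 0.503
  B: x = 0.169, y = 0.324
  C: x = 0.619, y = 0.174

x_A = 0.212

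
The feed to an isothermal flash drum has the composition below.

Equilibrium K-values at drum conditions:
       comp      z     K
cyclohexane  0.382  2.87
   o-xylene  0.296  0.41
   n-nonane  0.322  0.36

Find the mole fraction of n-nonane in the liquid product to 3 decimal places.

Let β = V/F and solve Σ zᵢ(Kᵢ−1)/(1+β(Kᵢ−1)) = 0.
Feasibility: ΣzᵢKᵢ = 1.334, Σzᵢ/Kᵢ = 1.749 — both > 1, two phases present.
Newton–Raphson from β = 0.5:
  β = 0.500: g = -0.1816, g' = -0.849 → β = 0.286
  β = 0.286: g = 0.0029, g' = -0.914 → β = 0.289
Converged at β = 0.289.
Compositions from xᵢ = zᵢ/(1+β(Kᵢ−1)), yᵢ = Kᵢxᵢ:
  cyclohexane: x = 0.248, y = 0.711
  o-xylene: x = 0.357, y = 0.146
  n-nonane: x = 0.395, y = 0.142

x_n-nonane = 0.395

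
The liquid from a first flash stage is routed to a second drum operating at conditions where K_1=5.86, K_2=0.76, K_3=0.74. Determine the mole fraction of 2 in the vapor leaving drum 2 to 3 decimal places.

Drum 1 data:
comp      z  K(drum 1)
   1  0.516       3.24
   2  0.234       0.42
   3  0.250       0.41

y_2 (drum 2) = 0.345

Drum 1:
Material balance + equilibrium reduce to Σ zᵢ(Kᵢ−1)/(1+ψ₁(Kᵢ−1)) = 0.
Check two-phase: ΣzᵢKᵢ = 1.873 > 1 and Σzᵢ/Kᵢ = 1.326 > 1, so g(0) = 0.873 > 0 and g(1) = -0.326 < 0.
Iterate (Newton) starting at ψ₁ = 0.67:
  ψ₁ = 0.670: g = -0.0037, g' = -0.863 → ψ₁ = 0.666
Converged at ψ₁ = 0.666.
Drum-1 compositions:
  1: x = 0.207, y = 0.671
  2: x = 0.381, y = 0.160
  3: x = 0.412, y = 0.169
Drum-2 feed = drum-1 liquid: z₂ = (0.2071, 0.3812, 0.4117).
Drum 2:
Rachford–Rice: g(ψ₂) = Σ zᵢ(Kᵢ−1)/(1+ψ₂(Kᵢ−1)) = 0.
Check two-phase: ΣzᵢKᵢ = 1.808 > 1 and Σzᵢ/Kᵢ = 1.093 > 1, so g(0) = 0.808 > 0 and g(1) = -0.093 < 0.
Newton–Raphson from ψ₂ = 0.5:
  ψ₂ = 0.500: g = 0.0665, g' = -0.481 → ψ₂ = 0.638
  ψ₂ = 0.638: g = 0.0090, g' = -0.361 → ψ₂ = 0.663
  ψ₂ = 0.663: g = 0.0002, g' = -0.346 → ψ₂ = 0.664
Converged at ψ₂ = 0.664.
  1: x = 0.049, y = 0.287
  2: x = 0.453, y = 0.345
  3: x = 0.498, y = 0.368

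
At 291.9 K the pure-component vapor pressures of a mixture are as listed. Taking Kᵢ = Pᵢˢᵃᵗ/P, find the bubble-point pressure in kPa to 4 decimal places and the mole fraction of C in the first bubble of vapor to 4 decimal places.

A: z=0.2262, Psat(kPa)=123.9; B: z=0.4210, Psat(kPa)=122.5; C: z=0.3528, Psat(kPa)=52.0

Pbub = 97.9443 kPa, y_C = 0.1873

At the bubble point ψ → 0, so ΣzᵢKᵢ = 1 with Kᵢ = Pᵢˢᵃᵗ/P ⇒ P = ΣzᵢPᵢˢᵃᵗ.
P = 0.2262·123.9 + 0.4210·122.5 + 0.3528·52.0 = 97.9443 kPa
yᵢ = zᵢPᵢˢᵃᵗ/P ⇒ y_C = 0.3528·52.0/97.9443 = 0.1873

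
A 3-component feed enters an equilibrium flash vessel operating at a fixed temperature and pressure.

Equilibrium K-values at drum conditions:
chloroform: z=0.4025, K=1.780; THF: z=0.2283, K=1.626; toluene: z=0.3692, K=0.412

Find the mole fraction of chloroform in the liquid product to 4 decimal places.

x_chloroform = 0.2799

Rachford–Rice: g(ψ) = Σ zᵢ(Kᵢ−1)/(1+ψ(Kᵢ−1)) = 0.
Feasibility: ΣzᵢKᵢ = 1.2398, Σzᵢ/Kᵢ = 1.2626 — both > 1, two phases present.
Newton–Raphson from ψ = 0.5:
  ψ = 0.5000: g = 0.02722, g' = -0.4347 → ψ = 0.5626
  ψ = 0.5626: g = -0.00052, g' = -0.4523 → ψ = 0.5615
Converged at ψ = 0.5615.
Compositions from xᵢ = zᵢ/(1+ψ(Kᵢ−1)), yᵢ = Kᵢxᵢ:
  chloroform: x = 0.2799, y = 0.4982
  THF: x = 0.1689, y = 0.2747
  toluene: x = 0.5512, y = 0.2271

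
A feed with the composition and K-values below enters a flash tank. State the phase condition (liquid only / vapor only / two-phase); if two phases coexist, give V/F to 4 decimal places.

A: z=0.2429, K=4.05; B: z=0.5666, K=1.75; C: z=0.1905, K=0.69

ΣzᵢKᵢ = 2.1067; Σzᵢ/Kᵢ = 0.6598.
Since Σzᵢ/Kᵢ < 1 the mixture is above its dew point — single vapor phase.

vapor only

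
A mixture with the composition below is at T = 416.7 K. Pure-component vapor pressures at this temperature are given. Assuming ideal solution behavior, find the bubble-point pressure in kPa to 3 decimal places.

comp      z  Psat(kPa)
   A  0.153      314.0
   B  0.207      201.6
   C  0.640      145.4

Pbub = 182.829 kPa

At the bubble point ψ → 0, so ΣzᵢKᵢ = 1 with Kᵢ = Pᵢˢᵃᵗ/P ⇒ P = ΣzᵢPᵢˢᵃᵗ.
P = 0.153·314.0 + 0.207·201.6 + 0.640·145.4 = 182.829 kPa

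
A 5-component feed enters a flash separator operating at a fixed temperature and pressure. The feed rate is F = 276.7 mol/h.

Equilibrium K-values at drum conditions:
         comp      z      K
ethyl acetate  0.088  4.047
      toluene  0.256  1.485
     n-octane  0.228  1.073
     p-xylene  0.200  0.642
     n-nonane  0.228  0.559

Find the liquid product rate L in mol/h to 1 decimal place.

L = 132.3 mol/h

Material balance + equilibrium reduce to Σ zᵢ(Kᵢ−1)/(1+β(Kᵢ−1)) = 0.
Feasibility: ΣzᵢKᵢ = 1.237, Σzᵢ/Kᵢ = 1.126 — both > 1, two phases present.
Newton iteration, β⁰ = 0.45:
  β = 0.450: g = 0.0203, g' = -0.292 → β = 0.519
  β = 0.519: g = 0.0006, g' = -0.275 → β = 0.522
Converged at β = 0.522.
Then V = β·F = 0.5218·276.7 = 144.4 mol/h and L = F − V = 132.3 mol/h.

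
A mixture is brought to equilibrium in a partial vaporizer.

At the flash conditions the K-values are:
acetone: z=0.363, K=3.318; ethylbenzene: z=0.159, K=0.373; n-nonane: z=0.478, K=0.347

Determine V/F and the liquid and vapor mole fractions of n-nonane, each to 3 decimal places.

V/F = 0.287, x_n-nonane = 0.588, y_n-nonane = 0.204

Material balance + equilibrium reduce to Σ zᵢ(Kᵢ−1)/(1+V/F(Kᵢ−1)) = 0.
g(0) = ΣzᵢKᵢ − 1 = 0.430 and g(1) = 1 − Σzᵢ/Kᵢ = -0.913, so a root lies in (0, 1).
Iterate (Newton) starting at V/F = 0.57:
  V/F = 0.570: g = -0.2898, g' = -1.031 → V/F = 0.289
  V/F = 0.289: g = -0.0023, g' = -1.103 → V/F = 0.287
Converged at V/F = 0.287.
Compositions from xᵢ = zᵢ/(1+V/F(Kᵢ−1)), yᵢ = Kᵢxᵢ:
  acetone: x = 0.218, y = 0.724
  ethylbenzene: x = 0.194, y = 0.072
  n-nonane: x = 0.588, y = 0.204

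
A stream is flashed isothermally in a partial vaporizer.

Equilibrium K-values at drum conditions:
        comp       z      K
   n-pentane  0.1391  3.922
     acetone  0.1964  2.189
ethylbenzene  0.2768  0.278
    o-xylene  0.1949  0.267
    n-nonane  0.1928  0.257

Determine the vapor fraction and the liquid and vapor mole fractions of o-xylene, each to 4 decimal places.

ψ = 0.0992, x_o-xylene = 0.2102, y_o-xylene = 0.0561

Let ψ = V/F and solve Σ zᵢ(Kᵢ−1)/(1+ψ(Kᵢ−1)) = 0.
g(0) = ΣzᵢKᵢ − 1 = 0.1540 and g(1) = 1 − Σzᵢ/Kᵢ = -1.6010, so a root lies in (0, 1).
Newton–Raphson from ψ = 0.43:
  ψ = 0.4300: g = -0.37430, g' = -1.1114 → ψ = 0.0932
  ψ = 0.0932: g = 0.00813, g' = -1.3680 → ψ = 0.0992
Converged at ψ = 0.0992.
Compositions from xᵢ = zᵢ/(1+ψ(Kᵢ−1)), yᵢ = Kᵢxᵢ:
  n-pentane: x = 0.1078, y = 0.4229
  acetone: x = 0.1757, y = 0.3846
  ethylbenzene: x = 0.2982, y = 0.0829
  o-xylene: x = 0.2102, y = 0.0561
  n-nonane: x = 0.2081, y = 0.0535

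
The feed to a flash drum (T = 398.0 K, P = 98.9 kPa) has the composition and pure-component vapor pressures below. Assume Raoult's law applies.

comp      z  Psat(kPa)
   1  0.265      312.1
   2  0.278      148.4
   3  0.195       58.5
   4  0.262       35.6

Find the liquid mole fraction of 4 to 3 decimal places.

x_4 = 0.410

Raoult's law: Kᵢ = Pᵢˢᵃᵗ/P = Pᵢˢᵃᵗ/98.9.
  K_1 = 312.1/98.9 = 3.15571, K_2 = 148.4/98.9 = 1.50051, K_3 = 58.5/98.9 = 0.59151, K_4 = 35.6/98.9 = 0.35996
Material balance + equilibrium reduce to Σ zᵢ(Kᵢ−1)/(1+V/F(Kᵢ−1)) = 0.
Check two-phase: ΣzᵢKᵢ = 1.463 > 1 and Σzᵢ/Kᵢ = 1.327 > 1, so g(0) = 0.463 > 0 and g(1) = -0.327 < 0.
Newton–Raphson from V/F = 0.6:
  V/F = 0.600: g = -0.0217, g' = -0.615 → V/F = 0.565
Converged at V/F = 0.565.
Compositions from xᵢ = zᵢ/(1+V/F(Kᵢ−1)), yᵢ = Kᵢxᵢ:
  1: x = 0.120, y = 0.377
  2: x = 0.217, y = 0.325
  3: x = 0.253, y = 0.150
  4: x = 0.410, y = 0.148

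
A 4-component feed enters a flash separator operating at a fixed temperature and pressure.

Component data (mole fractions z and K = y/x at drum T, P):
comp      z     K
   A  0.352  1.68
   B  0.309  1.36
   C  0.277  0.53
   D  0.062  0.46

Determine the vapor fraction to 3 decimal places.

ψ = 0.711

Rachford–Rice: g(ψ) = Σ zᵢ(Kᵢ−1)/(1+ψ(Kᵢ−1)) = 0.
Check two-phase: ΣzᵢKᵢ = 1.187 > 1 and Σzᵢ/Kᵢ = 1.094 > 1, so g(0) = 0.187 > 0 and g(1) = -0.094 < 0.
Newton iteration, ψ⁰ = 0.5:
  ψ = 0.500: g = 0.0569, g' = -0.258 → ψ = 0.720
  ψ = 0.720: g = -0.0027, g' = -0.287 → ψ = 0.711
Converged at ψ = 0.711.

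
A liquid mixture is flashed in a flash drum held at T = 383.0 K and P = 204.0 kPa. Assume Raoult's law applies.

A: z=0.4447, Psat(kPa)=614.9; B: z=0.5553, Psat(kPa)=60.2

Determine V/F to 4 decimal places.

V/F = 0.3552

Raoult's law: Kᵢ = Pᵢˢᵃᵗ/P = Pᵢˢᵃᵗ/204.0.
  K_A = 614.9/204.0 = 3.014216, K_B = 60.2/204.0 = 0.295098
Material balance + equilibrium reduce to Σ zᵢ(Kᵢ−1)/(1+V/F(Kᵢ−1)) = 0.
Check two-phase: ΣzᵢKᵢ = 1.5043 > 1 and Σzᵢ/Kᵢ = 2.0293 > 1, so g(0) = 0.5043 > 0 and g(1) = -1.0293 < 0.
Newton iteration, V/F⁰ = 0.43:
  V/F = 0.4300: g = -0.08169, g' = -1.0862 → V/F = 0.3548
  V/F = 0.3548: g = 0.00042, g' = -1.1043 → V/F = 0.3552
Converged at V/F = 0.3552.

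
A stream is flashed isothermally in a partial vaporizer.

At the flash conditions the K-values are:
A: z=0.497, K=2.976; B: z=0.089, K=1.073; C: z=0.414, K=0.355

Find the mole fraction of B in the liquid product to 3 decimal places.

Rachford–Rice: g(V/F) = Σ zᵢ(Kᵢ−1)/(1+V/F(Kᵢ−1)) = 0.
Check two-phase: ΣzᵢKᵢ = 1.722 > 1 and Σzᵢ/Kᵢ = 1.416 > 1, so g(0) = 0.722 > 0 and g(1) = -0.416 < 0.
Newton–Raphson from V/F = 0.42:
  V/F = 0.420: g = 0.1767, g' = -0.904 → V/F = 0.616
  V/F = 0.616: g = 0.0065, g' = -0.869 → V/F = 0.623
Converged at V/F = 0.623.
Compositions from xᵢ = zᵢ/(1+V/F(Kᵢ−1)), yᵢ = Kᵢxᵢ:
  A: x = 0.223, y = 0.663
  B: x = 0.085, y = 0.091
  C: x = 0.692, y = 0.246

x_B = 0.085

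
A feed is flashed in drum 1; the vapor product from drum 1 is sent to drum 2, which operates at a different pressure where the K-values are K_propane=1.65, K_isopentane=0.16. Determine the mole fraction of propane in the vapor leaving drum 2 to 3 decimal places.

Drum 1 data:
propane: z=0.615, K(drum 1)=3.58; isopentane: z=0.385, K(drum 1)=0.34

Drum 1:
Material balance + equilibrium reduce to Σ zᵢ(Kᵢ−1)/(1+ψ₁(Kᵢ−1)) = 0.
Feasibility: ΣzᵢKᵢ = 2.333, Σzᵢ/Kᵢ = 1.304 — both > 1, two phases present.
Binary case is linear: z₁(K₁−1)(1+ψ₁(K₂−1)) + z₂(K₂−1)(1+ψ₁(K₁−1)) = 0
⇒ ψ₁ = [z₁(K₁−1)+z₂(K₂−1)] / [−(K₁−1)(K₂−1)] = 1.3326/1.7028 = 0.783
Drum-1 compositions:
  propane: x = 0.204, y = 0.729
  isopentane: x = 0.796, y = 0.271
Drum-2 feed = drum-1 vapor: z₂ = (0.7293, 0.2707).
Drum 2:
Let ψ₂ = V/F and solve Σ zᵢ(Kᵢ−1)/(1+ψ₂(Kᵢ−1)) = 0.
Feasibility: ΣzᵢKᵢ = 1.247, Σzᵢ/Kᵢ = 2.134 — both > 1, two phases present.
Binary case is linear: z₁(K₁−1)(1+ψ₂(K₂−1)) + z₂(K₂−1)(1+ψ₂(K₁−1)) = 0
⇒ ψ₂ = [z₁(K₁−1)+z₂(K₂−1)] / [−(K₁−1)(K₂−1)] = 0.2466/0.5460 = 0.452
  propane: x = 0.564, y = 0.930
  isopentane: x = 0.436, y = 0.070

y_propane (drum 2) = 0.930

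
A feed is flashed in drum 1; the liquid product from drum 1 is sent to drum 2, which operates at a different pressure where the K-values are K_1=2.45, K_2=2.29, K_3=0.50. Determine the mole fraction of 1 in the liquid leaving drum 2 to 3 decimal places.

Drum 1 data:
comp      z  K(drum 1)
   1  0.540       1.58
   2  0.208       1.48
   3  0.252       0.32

Drum 1:
Rachford–Rice: g(ψ₁) = Σ zᵢ(Kᵢ−1)/(1+ψ₁(Kᵢ−1)) = 0.
g(0) = ΣzᵢKᵢ − 1 = 0.242 and g(1) = 1 − Σzᵢ/Kᵢ = -0.270, so a root lies in (0, 1).
Iterate (Newton) starting at ψ₁ = 0.5:
  ψ₁ = 0.500: g = 0.0637, g' = -0.408 → ψ₁ = 0.656
  ψ₁ = 0.656: g = -0.0066, g' = -0.503 → ψ₁ = 0.643
Converged at ψ₁ = 0.643.
Drum-1 compositions:
  1: x = 0.393, y = 0.621
  2: x = 0.159, y = 0.235
  3: x = 0.448, y = 0.143
Drum-2 feed = drum-1 liquid: z₂ = (0.3933, 0.1590, 0.4477).
Drum 2:
Iterate (Newton) starting at ψ₂ = 0.5:
  ψ₂ = 0.500: g = 0.1568, g' = -0.575 → ψ₂ = 0.773
  ψ₂ = 0.773: g = 0.0068, g' = -0.548 → ψ₂ = 0.785
Converged at ψ₂ = 0.785.
  1: x = 0.184, y = 0.451
  2: x = 0.079, y = 0.181
  3: x = 0.737, y = 0.369

x_1 (drum 2) = 0.184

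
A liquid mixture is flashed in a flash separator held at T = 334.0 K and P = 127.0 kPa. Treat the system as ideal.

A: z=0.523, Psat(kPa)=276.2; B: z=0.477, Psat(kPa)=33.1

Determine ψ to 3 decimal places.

Raoult's law: Kᵢ = Pᵢˢᵃᵗ/P = Pᵢˢᵃᵗ/127.0.
  K_A = 276.2/127.0 = 2.17480, K_B = 33.1/127.0 = 0.26063
Binary case is linear: z₁(K₁−1)(1+ψ(K₂−1)) + z₂(K₂−1)(1+ψ(K₁−1)) = 0
⇒ ψ = [z₁(K₁−1)+z₂(K₂−1)] / [−(K₁−1)(K₂−1)] = 0.2617/0.8686 = 0.301

ψ = 0.301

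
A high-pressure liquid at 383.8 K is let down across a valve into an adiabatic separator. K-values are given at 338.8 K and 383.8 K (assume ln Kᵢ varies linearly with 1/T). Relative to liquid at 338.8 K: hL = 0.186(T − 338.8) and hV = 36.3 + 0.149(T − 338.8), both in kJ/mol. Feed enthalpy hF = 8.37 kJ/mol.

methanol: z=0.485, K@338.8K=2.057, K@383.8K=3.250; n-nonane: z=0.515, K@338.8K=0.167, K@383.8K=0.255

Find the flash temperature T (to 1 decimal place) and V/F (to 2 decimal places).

T = 347.5 K, V/F = 0.19

Adiabatic flash: solve Rachford–Rice at each trial T, then check hF = ψ·hV(T) + (1−ψ)·hL(T).
  T = 338.8 K: K = (2.057, 0.167), RR gives ψ = 0.095, H_out = 3.449 kJ/mol
  T = 383.8 K: K = (3.250, 0.255), RR gives ψ = 0.422, H_out = 22.990 kJ/mol
  T = 361.3 K: K = (2.623, 0.209), RR gives ψ = 0.296, H_out = 14.678 kJ/mol
  T = 350.1 K: K = (2.333, 0.188), RR gives ψ = 0.211, H_out = 9.662 kJ/mol
  T = 344.5 K: K = (2.194, 0.177), RR gives ψ = 0.158, H_out = 6.771 kJ/mol
  T = 347.3 K: K = (2.263, 0.182), RR gives ψ = 0.185, H_out = 8.256 kJ/mol
  T = 348.7 K: K = (2.298, 0.185), RR gives ψ = 0.198, H_out = 8.968 kJ/mol
Linear interpolation between T = 347.3 (H_out = 8.256) and T = 348.7 (H_out = 8.968) on hF = 8.37 gives T ≈ 347.5 K, at which ψ = 0.19.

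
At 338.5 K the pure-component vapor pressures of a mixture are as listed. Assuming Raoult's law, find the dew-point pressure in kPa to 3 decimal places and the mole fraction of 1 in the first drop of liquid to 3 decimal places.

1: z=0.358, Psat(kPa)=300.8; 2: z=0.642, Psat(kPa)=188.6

Pdew = 217.666 kPa, x_1 = 0.259

At the dew point ψ → 1, so Σzᵢ/Kᵢ = 1 with Kᵢ = Pᵢˢᵃᵗ/P ⇒ 1/P = Σzᵢ/Pᵢˢᵃᵗ.
1/P = 0.358/300.8 + 0.642/188.6 = 0.004594 ⇒ P = 217.666 kPa
xᵢ = zᵢP/Pᵢˢᵃᵗ ⇒ x_1 = 0.358·217.666/300.8 = 0.259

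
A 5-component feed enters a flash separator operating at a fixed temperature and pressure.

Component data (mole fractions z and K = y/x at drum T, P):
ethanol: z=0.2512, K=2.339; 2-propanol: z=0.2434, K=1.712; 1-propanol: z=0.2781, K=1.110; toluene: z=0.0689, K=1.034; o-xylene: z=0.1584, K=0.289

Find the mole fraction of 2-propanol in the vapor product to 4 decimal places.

Rachford–Rice: g(V/F) = Σ zᵢ(Kᵢ−1)/(1+V/F(Kᵢ−1)) = 0.
g(0) = ΣzᵢKᵢ − 1 = 0.4300 and g(1) = 1 − Σzᵢ/Kᵢ = -0.1148, so a root lies in (0, 1).
Newton iteration, V/F⁰ = 0.5:
  V/F = 0.5000: g = 0.18583, g' = -0.4246 → V/F = 0.9377
  V/F = 0.9377: g = -0.05486, g' = -0.8565 → V/F = 0.8736
  V/F = 0.8736: g = -0.00524, g' = -0.7034 → V/F = 0.8662
  V/F = 0.8662: g = -0.00005, g' = -0.6893 → V/F = 0.8661
Converged at V/F = 0.8661.
Compositions from xᵢ = zᵢ/(1+V/F(Kᵢ−1)), yᵢ = Kᵢxᵢ:
  ethanol: x = 0.1163, y = 0.2721
  2-propanol: x = 0.1506, y = 0.2578
  1-propanol: x = 0.2539, y = 0.2818
  toluene: x = 0.0669, y = 0.0692
  o-xylene: x = 0.4123, y = 0.1192

y_2-propanol = 0.2578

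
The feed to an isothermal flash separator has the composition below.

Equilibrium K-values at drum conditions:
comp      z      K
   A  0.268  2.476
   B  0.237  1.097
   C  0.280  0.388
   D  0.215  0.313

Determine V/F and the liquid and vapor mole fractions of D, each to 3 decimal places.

V/F = 0.139, x_D = 0.238, y_D = 0.074

Rachford–Rice: g(V/F) = Σ zᵢ(Kᵢ−1)/(1+V/F(Kᵢ−1)) = 0.
Feasibility: ΣzᵢKᵢ = 1.099, Σzᵢ/Kᵢ = 1.733 — both > 1, two phases present.
Newton–Raphson from V/F = 0.5:
  V/F = 0.500: g = -0.2224, g' = -0.649 → V/F = 0.157
  V/F = 0.157: g = -0.0114, g' = -0.643 → V/F = 0.139
Converged at V/F = 0.139.
Compositions from xᵢ = zᵢ/(1+V/F(Kᵢ−1)), yᵢ = Kᵢxᵢ:
  A: x = 0.222, y = 0.550
  B: x = 0.234, y = 0.257
  C: x = 0.306, y = 0.119
  D: x = 0.238, y = 0.074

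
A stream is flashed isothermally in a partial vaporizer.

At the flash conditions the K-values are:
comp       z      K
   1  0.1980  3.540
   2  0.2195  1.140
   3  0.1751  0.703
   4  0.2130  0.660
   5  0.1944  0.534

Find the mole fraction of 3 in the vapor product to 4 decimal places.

Newton–Raphson from V/F = 0.5:
  V/F = 0.5000: g = -0.01617, g' = -0.3805 → V/F = 0.4575
  V/F = 0.4575: g = 0.00041, g' = -0.4005 → V/F = 0.4585
Converged at V/F = 0.4585.
Compositions from xᵢ = zᵢ/(1+V/F(Kᵢ−1)), yᵢ = Kᵢxᵢ:
  1: x = 0.0915, y = 0.3238
  2: x = 0.2063, y = 0.2351
  3: x = 0.2027, y = 0.1425
  4: x = 0.2523, y = 0.1665
  5: x = 0.2472, y = 0.1320

y_3 = 0.1425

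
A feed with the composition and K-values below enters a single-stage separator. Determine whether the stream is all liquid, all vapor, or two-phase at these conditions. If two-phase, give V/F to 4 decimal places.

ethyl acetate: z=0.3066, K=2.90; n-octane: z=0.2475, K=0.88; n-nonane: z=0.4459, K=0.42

ΣzᵢKᵢ = 1.2942; Σzᵢ/Kᵢ = 1.4486.
Both exceed 1, so a two-phase solution exists.
Let ψ = V/F and solve Σ zᵢ(Kᵢ−1)/(1+ψ(Kᵢ−1)) = 0.
Newton iteration, ψ⁰ = 0.5:
  ψ = 0.5000: g = -0.09711, g' = -0.5927 → ψ = 0.3361
  ψ = 0.3361: g = 0.00329, g' = -0.6475 → ψ = 0.3412
Converged at ψ = 0.3412.

two-phase, V/F = 0.3412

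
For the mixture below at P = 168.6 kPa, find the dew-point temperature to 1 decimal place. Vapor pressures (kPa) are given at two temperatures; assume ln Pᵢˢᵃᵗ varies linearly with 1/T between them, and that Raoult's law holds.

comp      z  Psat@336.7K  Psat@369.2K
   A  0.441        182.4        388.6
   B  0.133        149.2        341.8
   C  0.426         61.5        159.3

Dew-point temperature: Σzᵢ·P/Pᵢˢᵃᵗ(T) = 1. Interpolate ln Pᵢˢᵃᵗ = aᵢ + bᵢ/T.
  T = 336.7 K: ΣzᵢP/Pᵢˢᵃᵗ = 1.7258
  T = 369.2 K: ΣzᵢP/Pᵢˢᵃᵗ = 0.7078
  T = 352.9 K: ΣzᵢP/Pᵢˢᵃᵗ = 1.0833
  T = 361.0 K: ΣzᵢP/Pᵢˢᵃᵗ = 0.8724
  T = 356.9 K: ΣzᵢP/Pᵢˢᵃᵗ = 0.9722
  T = 354.9 K: ΣzᵢP/Pᵢˢᵃᵗ = 1.0259
  T = 355.9 K: ΣzᵢP/Pᵢˢᵃᵗ = 0.9986
Interpolating between 354.9 K and 355.9 K gives T ≈ 355.8 K.

T = 355.8 K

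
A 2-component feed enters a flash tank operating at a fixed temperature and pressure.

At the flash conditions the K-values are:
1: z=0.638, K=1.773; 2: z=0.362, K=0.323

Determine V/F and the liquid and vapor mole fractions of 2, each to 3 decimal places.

Binary case is linear: z₁(K₁−1)(1+V/F(K₂−1)) + z₂(K₂−1)(1+V/F(K₁−1)) = 0
⇒ V/F = [z₁(K₁−1)+z₂(K₂−1)] / [−(K₁−1)(K₂−1)] = 0.2481/0.5233 = 0.474
Compositions from xᵢ = zᵢ/(1+V/F(Kᵢ−1)), yᵢ = Kᵢxᵢ:
  1: x = 0.467, y = 0.828
  2: x = 0.533, y = 0.172

V/F = 0.474, x_2 = 0.533, y_2 = 0.172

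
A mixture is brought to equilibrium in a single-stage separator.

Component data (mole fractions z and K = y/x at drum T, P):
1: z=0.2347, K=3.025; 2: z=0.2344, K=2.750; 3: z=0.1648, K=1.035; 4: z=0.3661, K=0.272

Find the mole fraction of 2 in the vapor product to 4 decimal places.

Material balance + equilibrium reduce to Σ zᵢ(Kᵢ−1)/(1+V/F(Kᵢ−1)) = 0.
Feasibility: ΣzᵢKᵢ = 1.6247, Σzᵢ/Kᵢ = 1.6680 — both > 1, two phases present.
Newton–Raphson from V/F = 0.5:
  V/F = 0.5000: g = 0.04154, g' = -0.9217 → V/F = 0.5451
  V/F = 0.5451: g = -0.00034, g' = -0.9390 → V/F = 0.5447
Converged at V/F = 0.5447.
Compositions from xᵢ = zᵢ/(1+V/F(Kᵢ−1)), yᵢ = Kᵢxᵢ:
  1: x = 0.1116, y = 0.3376
  2: x = 0.1200, y = 0.3300
  3: x = 0.1617, y = 0.1674
  4: x = 0.6067, y = 0.1650

y_2 = 0.3300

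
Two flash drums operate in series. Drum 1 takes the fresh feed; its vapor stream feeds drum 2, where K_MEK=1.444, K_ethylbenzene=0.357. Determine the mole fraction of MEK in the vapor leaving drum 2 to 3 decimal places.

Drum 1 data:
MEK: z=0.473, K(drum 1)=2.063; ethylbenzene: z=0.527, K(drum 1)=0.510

y_MEK (drum 2) = 0.854

Drum 1:
Let ψ₁ = V/F and solve Σ zᵢ(Kᵢ−1)/(1+ψ₁(Kᵢ−1)) = 0.
Feasibility: ΣzᵢKᵢ = 1.245, Σzᵢ/Kᵢ = 1.263 — both > 1, two phases present.
Newton–Raphson from ψ₁ = 0.37:
  ψ₁ = 0.370: g = 0.0455, g' = -0.464 → ψ₁ = 0.468
  ψ₁ = 0.468: g = 0.0007, g' = -0.451 → ψ₁ = 0.470
Converged at ψ₁ = 0.470.
Drum-1 compositions:
  MEK: x = 0.316, y = 0.651
  ethylbenzene: x = 0.684, y = 0.349
Drum-2 feed = drum-1 vapor: z₂ = (0.6509, 0.3491).
Drum 2:
Material balance + equilibrium reduce to Σ zᵢ(Kᵢ−1)/(1+ψ₂(Kᵢ−1)) = 0.
Check two-phase: ΣzᵢKᵢ = 1.065 > 1 and Σzᵢ/Kᵢ = 1.429 > 1, so g(0) = 0.065 > 0 and g(1) = -0.429 < 0.
Binary case is linear: z₁(K₁−1)(1+ψ₂(K₂−1)) + z₂(K₂−1)(1+ψ₂(K₁−1)) = 0
⇒ ψ₂ = [z₁(K₁−1)+z₂(K₂−1)] / [−(K₁−1)(K₂−1)] = 0.0645/0.2855 = 0.226
  MEK: x = 0.592, y = 0.854
  ethylbenzene: x = 0.408, y = 0.146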